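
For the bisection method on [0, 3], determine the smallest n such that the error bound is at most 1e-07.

We need (b-a)/2^n ≤ 1e-07
(3 - 0)/2^n ≤ 1e-07
3/2^n ≤ 1e-07
2^n ≥ 30000000
n ≥ log₂(30000000) = 24.84
n ≥ 25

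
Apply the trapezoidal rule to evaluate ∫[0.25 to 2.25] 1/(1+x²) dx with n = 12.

f(x) = 1/(1+x²)
a = 0.25, b = 2.25, n = 12
h = (b - a)/n = 0.166667

Trapezoidal rule: (h/2)[f(x₀) + 2f(x₁) + 2f(x₂) + ... + f(xₙ)]

x_0 = 0.2500, f(x_0) = 0.941176, coefficient = 1
x_1 = 0.4167, f(x_1) = 0.852071, coefficient = 2
x_2 = 0.5833, f(x_2) = 0.746114, coefficient = 2
x_3 = 0.7500, f(x_3) = 0.640000, coefficient = 2
x_4 = 0.9167, f(x_4) = 0.543396, coefficient = 2
x_5 = 1.0833, f(x_5) = 0.460064, coefficient = 2
x_6 = 1.2500, f(x_6) = 0.390244, coefficient = 2
x_7 = 1.4167, f(x_7) = 0.332564, coefficient = 2
x_8 = 1.5833, f(x_8) = 0.285149, coefficient = 2
x_9 = 1.7500, f(x_9) = 0.246154, coefficient = 2
x_10 = 1.9167, f(x_10) = 0.213967, coefficient = 2
x_11 = 2.0833, f(x_11) = 0.187256, coefficient = 2
x_12 = 2.2500, f(x_12) = 0.164948, coefficient = 1

I ≈ (0.166667/2) × 10.900082 = 0.908340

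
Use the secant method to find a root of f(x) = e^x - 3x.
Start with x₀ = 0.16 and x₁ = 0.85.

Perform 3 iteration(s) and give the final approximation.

f(x) = e^x - 3x
x₀ = 0.16, x₁ = 0.85

Secant formula: x_{n+1} = x_n - f(x_n)(x_n - x_{n-1})/(f(x_n) - f(x_{n-1}))

Iteration 1:
  f(0.160000) = 0.693511
  f(0.850000) = -0.210353
  x_2 = 0.850000 - (-0.210353)×(0.850000 - 0.160000)/(-0.210353 - 0.693511)
       = 0.689419
Iteration 2:
  f(0.850000) = -0.210353
  f(0.689419) = -0.075699
  x_3 = 0.689419 - (-0.075699)×(0.689419 - 0.850000)/(-0.075699 - (-0.210353))
       = 0.599144
Iteration 3:
  f(0.689419) = -0.075699
  f(0.599144) = 0.023128
  x_4 = 0.599144 - 0.023128×(0.599144 - 0.689419)/(0.023128 - (-0.075699))
       = 0.620270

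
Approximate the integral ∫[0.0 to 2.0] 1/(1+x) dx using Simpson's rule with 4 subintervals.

f(x) = 1/(1+x)
a = 0.0, b = 2.0, n = 4
h = (b - a)/n = 0.500000

Simpson's rule: (h/3)[f(x₀) + 4f(x₁) + 2f(x₂) + ... + f(xₙ)]

x_0 = 0.0000, f(x_0) = 1.000000, coefficient = 1
x_1 = 0.5000, f(x_1) = 0.666667, coefficient = 4
x_2 = 1.0000, f(x_2) = 0.500000, coefficient = 2
x_3 = 1.5000, f(x_3) = 0.400000, coefficient = 4
x_4 = 2.0000, f(x_4) = 0.333333, coefficient = 1

I ≈ (0.500000/3) × 6.600000 = 1.100000
Exact value: 1.098612
Error: 0.001388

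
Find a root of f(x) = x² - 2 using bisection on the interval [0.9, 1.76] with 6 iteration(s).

f(x) = x² - 2
Initial interval: [0.9, 1.76]

Iteration 1:
  c_1 = (0.900000 + 1.760000)/2 = 1.330000
  f(c_1) = f(1.330000) = -0.231100
  f(a) × f(c) ≥ 0, new interval: [1.330000, 1.760000]
Iteration 2:
  c_2 = (1.330000 + 1.760000)/2 = 1.545000
  f(c_2) = f(1.545000) = 0.387025
  f(a) × f(c) < 0, new interval: [1.330000, 1.545000]
Iteration 3:
  c_3 = (1.330000 + 1.545000)/2 = 1.437500
  f(c_3) = f(1.437500) = 0.066406
  f(a) × f(c) < 0, new interval: [1.330000, 1.437500]
Iteration 4:
  c_4 = (1.330000 + 1.437500)/2 = 1.383750
  f(c_4) = f(1.383750) = -0.085236
  f(a) × f(c) ≥ 0, new interval: [1.383750, 1.437500]
Iteration 5:
  c_5 = (1.383750 + 1.437500)/2 = 1.410625
  f(c_5) = f(1.410625) = -0.010137
  f(a) × f(c) ≥ 0, new interval: [1.410625, 1.437500]
Iteration 6:
  c_6 = (1.410625 + 1.437500)/2 = 1.424063
  f(c_6) = f(1.424063) = 0.027954
  f(a) × f(c) < 0, new interval: [1.410625, 1.424063]

After 6 iteration(s), the approximation is c_6 = 1.424063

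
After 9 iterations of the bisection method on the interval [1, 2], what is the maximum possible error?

Bisection error bound: |error| ≤ (b-a)/2^n
|error| ≤ (2 - 1)/2^9 = 1/2^9
|error| ≤ 0.0019531250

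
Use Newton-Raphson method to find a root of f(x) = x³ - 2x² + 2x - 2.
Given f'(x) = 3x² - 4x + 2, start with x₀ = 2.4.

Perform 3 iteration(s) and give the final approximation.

f(x) = x³ - 2x² + 2x - 2
f'(x) = 3x² - 4x + 2
x₀ = 2.4

Newton-Raphson formula: x_{n+1} = x_n - f(x_n)/f'(x_n)

Iteration 1:
  f(2.400000) = 5.104000
  f'(2.400000) = 9.680000
  x_1 = 2.400000 - 5.104000/9.680000 = 1.872727
Iteration 2:
  f(1.872727) = 1.299095
  f'(1.872727) = 5.030413
  x_2 = 1.872727 - 1.299095/5.030413 = 1.614479
Iteration 3:
  f(1.614479) = 0.224081
  f'(1.614479) = 3.361711
  x_3 = 1.614479 - 0.224081/3.361711 = 1.547822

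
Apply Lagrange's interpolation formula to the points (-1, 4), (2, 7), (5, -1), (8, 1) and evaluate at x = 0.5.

Lagrange interpolation formula:
P(x) = Σ yᵢ × Lᵢ(x)
where Lᵢ(x) = Π_{j≠i} (x - xⱼ)/(xᵢ - xⱼ)

L_0(0.5) = (0.5 - 2)/(-1 - 2) × (0.5 - 5)/(-1 - 5) × (0.5 - 8)/(-1 - 8) = 0.312500
L_1(0.5) = (0.5 - (-1))/(2 - (-1)) × (0.5 - 5)/(2 - 5) × (0.5 - 8)/(2 - 8) = 0.937500
L_2(0.5) = (0.5 - (-1))/(5 - (-1)) × (0.5 - 2)/(5 - 2) × (0.5 - 8)/(5 - 8) = -0.312500
L_3(0.5) = (0.5 - (-1))/(8 - (-1)) × (0.5 - 2)/(8 - 2) × (0.5 - 5)/(8 - 5) = 0.062500

P(0.5) = 4×L_0(0.5) + 7×L_1(0.5) + (-1)×L_2(0.5) + 1×L_3(0.5)
P(0.5) = 8.187500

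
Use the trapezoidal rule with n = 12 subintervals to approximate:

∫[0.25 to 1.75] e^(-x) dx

f(x) = e^(-x)
a = 0.25, b = 1.75, n = 12
h = (b - a)/n = 0.125000

Trapezoidal rule: (h/2)[f(x₀) + 2f(x₁) + 2f(x₂) + ... + f(xₙ)]

x_0 = 0.2500, f(x_0) = 0.778801, coefficient = 1
x_1 = 0.3750, f(x_1) = 0.687289, coefficient = 2
x_2 = 0.5000, f(x_2) = 0.606531, coefficient = 2
x_3 = 0.6250, f(x_3) = 0.535261, coefficient = 2
x_4 = 0.7500, f(x_4) = 0.472367, coefficient = 2
x_5 = 0.8750, f(x_5) = 0.416862, coefficient = 2
x_6 = 1.0000, f(x_6) = 0.367879, coefficient = 2
x_7 = 1.1250, f(x_7) = 0.324652, coefficient = 2
x_8 = 1.2500, f(x_8) = 0.286505, coefficient = 2
x_9 = 1.3750, f(x_9) = 0.252840, coefficient = 2
x_10 = 1.5000, f(x_10) = 0.223130, coefficient = 2
x_11 = 1.6250, f(x_11) = 0.196912, coefficient = 2
x_12 = 1.7500, f(x_12) = 0.173774, coefficient = 1

I ≈ (0.125000/2) × 9.693031 = 0.605814
Exact value: 0.605027
Error: 0.000788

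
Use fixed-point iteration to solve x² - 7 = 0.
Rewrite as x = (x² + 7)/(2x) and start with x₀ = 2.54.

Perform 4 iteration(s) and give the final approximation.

Equation: x² - 7 = 0
Fixed-point form: x = (x² + 7)/(2x)
x₀ = 2.54

x_1 = g(2.540000) = 2.647953
x_2 = g(2.647953) = 2.645752
x_3 = g(2.645752) = 2.645751
x_4 = g(2.645751) = 2.645751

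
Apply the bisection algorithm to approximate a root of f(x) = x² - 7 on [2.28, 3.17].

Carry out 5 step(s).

f(x) = x² - 7
Initial interval: [2.28, 3.17]

Iteration 1:
  c_1 = (2.280000 + 3.170000)/2 = 2.725000
  f(c_1) = f(2.725000) = 0.425625
  f(a) × f(c) < 0, new interval: [2.280000, 2.725000]
Iteration 2:
  c_2 = (2.280000 + 2.725000)/2 = 2.502500
  f(c_2) = f(2.502500) = -0.737494
  f(a) × f(c) ≥ 0, new interval: [2.502500, 2.725000]
Iteration 3:
  c_3 = (2.502500 + 2.725000)/2 = 2.613750
  f(c_3) = f(2.613750) = -0.168311
  f(a) × f(c) ≥ 0, new interval: [2.613750, 2.725000]
Iteration 4:
  c_4 = (2.613750 + 2.725000)/2 = 2.669375
  f(c_4) = f(2.669375) = 0.125563
  f(a) × f(c) < 0, new interval: [2.613750, 2.669375]
Iteration 5:
  c_5 = (2.613750 + 2.669375)/2 = 2.641562
  f(c_5) = f(2.641562) = -0.022148
  f(a) × f(c) ≥ 0, new interval: [2.641562, 2.669375]

After 5 iteration(s), the approximation is c_5 = 2.641562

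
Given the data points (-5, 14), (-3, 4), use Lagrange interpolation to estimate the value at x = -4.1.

Lagrange interpolation formula:
P(x) = Σ yᵢ × Lᵢ(x)
where Lᵢ(x) = Π_{j≠i} (x - xⱼ)/(xᵢ - xⱼ)

L_0(-4.1) = (-4.1 - (-3))/(-5 - (-3)) = 0.550000
L_1(-4.1) = (-4.1 - (-5))/(-3 - (-5)) = 0.450000

P(-4.1) = 14×L_0(-4.1) + 4×L_1(-4.1)
P(-4.1) = 9.500000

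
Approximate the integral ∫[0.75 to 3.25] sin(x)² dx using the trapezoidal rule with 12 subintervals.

f(x) = sin(x)²
a = 0.75, b = 3.25, n = 12
h = (b - a)/n = 0.208333

Trapezoidal rule: (h/2)[f(x₀) + 2f(x₁) + 2f(x₂) + ... + f(xₙ)]

x_0 = 0.7500, f(x_0) = 0.464631, coefficient = 1
x_1 = 0.9583, f(x_1) = 0.669508, coefficient = 2
x_2 = 1.1667, f(x_2) = 0.845379, coefficient = 2
x_3 = 1.3750, f(x_3) = 0.962151, coefficient = 2
x_4 = 1.5833, f(x_4) = 0.999843, coefficient = 2
x_5 = 1.7917, f(x_5) = 0.952004, coefficient = 2
x_6 = 2.0000, f(x_6) = 0.826822, coefficient = 2
x_7 = 2.2083, f(x_7) = 0.645715, coefficient = 2
x_8 = 2.4167, f(x_8) = 0.439675, coefficient = 2
x_9 = 2.6250, f(x_9) = 0.243957, coefficient = 2
x_10 = 2.8333, f(x_10) = 0.092052, coefficient = 2
x_11 = 3.0417, f(x_11) = 0.009952, coefficient = 2
x_12 = 3.2500, f(x_12) = 0.011706, coefficient = 1

I ≈ (0.208333/2) × 13.850455 = 1.442756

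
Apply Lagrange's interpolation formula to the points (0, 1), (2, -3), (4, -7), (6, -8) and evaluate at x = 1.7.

Lagrange interpolation formula:
P(x) = Σ yᵢ × Lᵢ(x)
where Lᵢ(x) = Π_{j≠i} (x - xⱼ)/(xᵢ - xⱼ)

L_0(1.7) = (1.7 - 2)/(0 - 2) × (1.7 - 4)/(0 - 4) × (1.7 - 6)/(0 - 6) = 0.061813
L_1(1.7) = (1.7 - 0)/(2 - 0) × (1.7 - 4)/(2 - 4) × (1.7 - 6)/(2 - 6) = 1.050812
L_2(1.7) = (1.7 - 0)/(4 - 0) × (1.7 - 2)/(4 - 2) × (1.7 - 6)/(4 - 6) = -0.137063
L_3(1.7) = (1.7 - 0)/(6 - 0) × (1.7 - 2)/(6 - 2) × (1.7 - 4)/(6 - 4) = 0.024438

P(1.7) = 1×L_0(1.7) + (-3)×L_1(1.7) + (-7)×L_2(1.7) + (-8)×L_3(1.7)
P(1.7) = -2.326687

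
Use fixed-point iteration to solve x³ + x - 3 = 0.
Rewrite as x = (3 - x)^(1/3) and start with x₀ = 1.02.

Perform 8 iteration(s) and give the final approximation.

Equation: x³ + x - 3 = 0
Fixed-point form: x = (3 - x)^(1/3)
x₀ = 1.02

x_1 = g(1.020000) = 1.255707
x_2 = g(1.255707) = 1.203760
x_3 = g(1.203760) = 1.215593
x_4 = g(1.215593) = 1.212918
x_5 = g(1.212918) = 1.213523
x_6 = g(1.213523) = 1.213386
x_7 = g(1.213386) = 1.213417
x_8 = g(1.213417) = 1.213410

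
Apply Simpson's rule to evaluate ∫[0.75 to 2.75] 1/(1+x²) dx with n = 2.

f(x) = 1/(1+x²)
a = 0.75, b = 2.75, n = 2
h = (b - a)/n = 1.000000

Simpson's rule: (h/3)[f(x₀) + 4f(x₁) + 2f(x₂) + ... + f(xₙ)]

x_0 = 0.7500, f(x_0) = 0.640000, coefficient = 1
x_1 = 1.7500, f(x_1) = 0.246154, coefficient = 4
x_2 = 2.7500, f(x_2) = 0.116788, coefficient = 1

I ≈ (1.000000/3) × 1.741404 = 0.580468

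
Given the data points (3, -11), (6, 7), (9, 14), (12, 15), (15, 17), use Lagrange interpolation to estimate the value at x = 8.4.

Lagrange interpolation formula:
P(x) = Σ yᵢ × Lᵢ(x)
where Lᵢ(x) = Π_{j≠i} (x - xⱼ)/(xᵢ - xⱼ)

L_0(8.4) = (8.4 - 6)/(3 - 6) × (8.4 - 9)/(3 - 9) × (8.4 - 12)/(3 - 12) × (8.4 - 15)/(3 - 15) = -0.017600
L_1(8.4) = (8.4 - 3)/(6 - 3) × (8.4 - 9)/(6 - 9) × (8.4 - 12)/(6 - 12) × (8.4 - 15)/(6 - 15) = 0.158400
L_2(8.4) = (8.4 - 3)/(9 - 3) × (8.4 - 6)/(9 - 6) × (8.4 - 12)/(9 - 12) × (8.4 - 15)/(9 - 15) = 0.950400
L_3(8.4) = (8.4 - 3)/(12 - 3) × (8.4 - 6)/(12 - 6) × (8.4 - 9)/(12 - 9) × (8.4 - 15)/(12 - 15) = -0.105600
L_4(8.4) = (8.4 - 3)/(15 - 3) × (8.4 - 6)/(15 - 6) × (8.4 - 9)/(15 - 9) × (8.4 - 12)/(15 - 12) = 0.014400

P(8.4) = (-11)×L_0(8.4) + 7×L_1(8.4) + 14×L_2(8.4) + 15×L_3(8.4) + 17×L_4(8.4)
P(8.4) = 13.268800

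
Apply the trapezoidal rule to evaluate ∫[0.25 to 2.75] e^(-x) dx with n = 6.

f(x) = e^(-x)
a = 0.25, b = 2.75, n = 6
h = (b - a)/n = 0.416667

Trapezoidal rule: (h/2)[f(x₀) + 2f(x₁) + 2f(x₂) + ... + f(xₙ)]

x_0 = 0.2500, f(x_0) = 0.778801, coefficient = 1
x_1 = 0.6667, f(x_1) = 0.513417, coefficient = 2
x_2 = 1.0833, f(x_2) = 0.338465, coefficient = 2
x_3 = 1.5000, f(x_3) = 0.223130, coefficient = 2
x_4 = 1.9167, f(x_4) = 0.147096, coefficient = 2
x_5 = 2.3333, f(x_5) = 0.096972, coefficient = 2
x_6 = 2.7500, f(x_6) = 0.063928, coefficient = 1

I ≈ (0.416667/2) × 3.480891 = 0.725186
Exact value: 0.714873
Error: 0.010313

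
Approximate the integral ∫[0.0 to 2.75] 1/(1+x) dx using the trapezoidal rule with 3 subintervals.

f(x) = 1/(1+x)
a = 0.0, b = 2.75, n = 3
h = (b - a)/n = 0.916667

Trapezoidal rule: (h/2)[f(x₀) + 2f(x₁) + 2f(x₂) + ... + f(xₙ)]

x_0 = 0.0000, f(x_0) = 1.000000, coefficient = 1
x_1 = 0.9167, f(x_1) = 0.521739, coefficient = 2
x_2 = 1.8333, f(x_2) = 0.352941, coefficient = 2
x_3 = 2.7500, f(x_3) = 0.266667, coefficient = 1

I ≈ (0.916667/2) × 3.016027 = 1.382346
Exact value: 1.321756
Error: 0.060590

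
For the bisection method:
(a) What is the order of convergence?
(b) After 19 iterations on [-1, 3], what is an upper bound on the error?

(a) Bisection has linear (order 1) convergence; the error is halved each step.

(b) Error bound = (b-a)/2^n = (3 - (-1))/2^{19}
    = 4/2^{19}

(a) 1 (linear); (b) error ≤ 7.63e-06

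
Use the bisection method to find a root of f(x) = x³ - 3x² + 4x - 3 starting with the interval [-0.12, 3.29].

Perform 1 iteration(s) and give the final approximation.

f(x) = x³ - 3x² + 4x - 3
Initial interval: [-0.12, 3.29]

Iteration 1:
  c_1 = (-0.120000 + 3.290000)/2 = 1.585000
  f(c_1) = f(1.585000) = -0.214798
  f(a) × f(c) ≥ 0, new interval: [1.585000, 3.290000]

After 1 iteration(s), the approximation is c_1 = 1.585000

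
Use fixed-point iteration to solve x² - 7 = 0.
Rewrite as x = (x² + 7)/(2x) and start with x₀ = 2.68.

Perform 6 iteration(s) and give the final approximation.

Equation: x² - 7 = 0
Fixed-point form: x = (x² + 7)/(2x)
x₀ = 2.68

x_1 = g(2.680000) = 2.645970
x_2 = g(2.645970) = 2.645751
x_3 = g(2.645751) = 2.645751
x_4 = g(2.645751) = 2.645751
x_5 = g(2.645751) = 2.645751
x_6 = g(2.645751) = 2.645751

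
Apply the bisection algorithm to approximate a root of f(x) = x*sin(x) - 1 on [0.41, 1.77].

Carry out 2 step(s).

f(x) = x*sin(x) - 1
Initial interval: [0.41, 1.77]

Iteration 1:
  c_1 = (0.410000 + 1.770000)/2 = 1.090000
  f(c_1) = f(1.090000) = -0.033577
  f(a) × f(c) ≥ 0, new interval: [1.090000, 1.770000]
Iteration 2:
  c_2 = (1.090000 + 1.770000)/2 = 1.430000
  f(c_2) = f(1.430000) = 0.415850
  f(a) × f(c) < 0, new interval: [1.090000, 1.430000]

After 2 iteration(s), the approximation is c_2 = 1.430000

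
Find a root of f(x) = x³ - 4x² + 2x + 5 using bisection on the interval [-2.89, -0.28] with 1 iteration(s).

f(x) = x³ - 4x² + 2x + 5
Initial interval: [-2.89, -0.28]

Iteration 1:
  c_1 = (-2.890000 + (-0.280000))/2 = -1.585000
  f(c_1) = f(-1.585000) = -12.200777
  f(a) × f(c) ≥ 0, new interval: [-1.585000, -0.280000]

After 1 iteration(s), the approximation is c_1 = -1.585000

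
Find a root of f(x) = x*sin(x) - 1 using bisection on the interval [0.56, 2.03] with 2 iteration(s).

f(x) = x*sin(x) - 1
Initial interval: [0.56, 2.03]

Iteration 1:
  c_1 = (0.560000 + 2.030000)/2 = 1.295000
  f(c_1) = f(1.295000) = 0.246060
  f(a) × f(c) < 0, new interval: [0.560000, 1.295000]
Iteration 2:
  c_2 = (0.560000 + 1.295000)/2 = 0.927500
  f(c_2) = f(0.927500) = -0.257886
  f(a) × f(c) ≥ 0, new interval: [0.927500, 1.295000]

After 2 iteration(s), the approximation is c_2 = 0.927500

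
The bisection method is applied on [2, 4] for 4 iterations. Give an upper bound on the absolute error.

Bisection error bound: |error| ≤ (b-a)/2^n
|error| ≤ (4 - 2)/2^4 = 2/2^4
|error| ≤ 0.1250000000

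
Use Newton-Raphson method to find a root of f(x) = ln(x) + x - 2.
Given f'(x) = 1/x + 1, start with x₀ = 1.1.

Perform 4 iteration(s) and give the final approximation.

f(x) = ln(x) + x - 2
f'(x) = 1/x + 1
x₀ = 1.1

Newton-Raphson formula: x_{n+1} = x_n - f(x_n)/f'(x_n)

Iteration 1:
  f(1.100000) = -0.804690
  f'(1.100000) = 1.909091
  x_1 = 1.100000 - (-0.804690)/1.909091 = 1.521504
Iteration 2:
  f(1.521504) = -0.058796
  f'(1.521504) = 1.657244
  x_2 = 1.521504 - (-0.058796)/1.657244 = 1.556983
Iteration 3:
  f(1.556983) = -0.000268
  f'(1.556983) = 1.642268
  x_3 = 1.556983 - (-0.000268)/1.642268 = 1.557146
Iteration 4:
  f(1.557146) = 0.000000
  f'(1.557146) = 1.642201
  x_4 = 1.557146 - 0.000000/1.642201 = 1.557146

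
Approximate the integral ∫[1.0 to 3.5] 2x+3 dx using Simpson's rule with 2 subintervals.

f(x) = 2x+3
a = 1.0, b = 3.5, n = 2
h = (b - a)/n = 1.250000

Simpson's rule: (h/3)[f(x₀) + 4f(x₁) + 2f(x₂) + ... + f(xₙ)]

x_0 = 1.0000, f(x_0) = 5.000000, coefficient = 1
x_1 = 2.2500, f(x_1) = 7.500000, coefficient = 4
x_2 = 3.5000, f(x_2) = 10.000000, coefficient = 1

I ≈ (1.250000/3) × 45.000000 = 18.750000
Exact value: 18.750000
Error: 0.000000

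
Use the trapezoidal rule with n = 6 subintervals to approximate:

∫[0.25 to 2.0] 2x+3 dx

f(x) = 2x+3
a = 0.25, b = 2.0, n = 6
h = (b - a)/n = 0.291667

Trapezoidal rule: (h/2)[f(x₀) + 2f(x₁) + 2f(x₂) + ... + f(xₙ)]

x_0 = 0.2500, f(x_0) = 3.500000, coefficient = 1
x_1 = 0.5417, f(x_1) = 4.083333, coefficient = 2
x_2 = 0.8333, f(x_2) = 4.666667, coefficient = 2
x_3 = 1.1250, f(x_3) = 5.250000, coefficient = 2
x_4 = 1.4167, f(x_4) = 5.833333, coefficient = 2
x_5 = 1.7083, f(x_5) = 6.416667, coefficient = 2
x_6 = 2.0000, f(x_6) = 7.000000, coefficient = 1

I ≈ (0.291667/2) × 63.000000 = 9.187500
Exact value: 9.187500
Error: 0.000000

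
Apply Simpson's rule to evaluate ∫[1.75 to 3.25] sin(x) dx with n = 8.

f(x) = sin(x)
a = 1.75, b = 3.25, n = 8
h = (b - a)/n = 0.187500

Simpson's rule: (h/3)[f(x₀) + 4f(x₁) + 2f(x₂) + ... + f(xₙ)]

x_0 = 1.7500, f(x_0) = 0.983986, coefficient = 1
x_1 = 1.9375, f(x_1) = 0.933514, coefficient = 4
x_2 = 2.1250, f(x_2) = 0.850320, coefficient = 2
x_3 = 2.3125, f(x_3) = 0.737319, coefficient = 4
x_4 = 2.5000, f(x_4) = 0.598472, coefficient = 2
x_5 = 2.6875, f(x_5) = 0.438647, coefficient = 4
x_6 = 2.8750, f(x_6) = 0.263446, coefficient = 2
x_7 = 3.0625, f(x_7) = 0.079010, coefficient = 4
x_8 = 3.2500, f(x_8) = -0.108195, coefficient = 1

I ≈ (0.187500/3) × 13.054228 = 0.815889
Exact value: 0.815884
Error: 0.000006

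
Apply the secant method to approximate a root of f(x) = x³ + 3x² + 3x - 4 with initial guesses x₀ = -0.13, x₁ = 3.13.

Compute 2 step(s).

f(x) = x³ + 3x² + 3x - 4
x₀ = -0.13, x₁ = 3.13

Secant formula: x_{n+1} = x_n - f(x_n)(x_n - x_{n-1})/(f(x_n) - f(x_{n-1}))

Iteration 1:
  f(-0.130000) = -4.341497
  f(3.130000) = 65.444997
  x_2 = 3.130000 - 65.444997×(3.130000 - (-0.130000))/(65.444997 - (-4.341497))
       = 0.072808
Iteration 2:
  f(3.130000) = 65.444997
  f(0.072808) = -3.765286
  x_3 = 0.072808 - (-3.765286)×(0.072808 - 3.130000)/(-3.765286 - 65.444997)
       = 0.239130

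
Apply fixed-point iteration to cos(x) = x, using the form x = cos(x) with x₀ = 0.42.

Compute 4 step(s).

Equation: cos(x) = x
Fixed-point form: x = cos(x)
x₀ = 0.42

x_1 = g(0.420000) = 0.913089
x_2 = g(0.913089) = 0.611304
x_3 = g(0.611304) = 0.818900
x_4 = g(0.818900) = 0.683025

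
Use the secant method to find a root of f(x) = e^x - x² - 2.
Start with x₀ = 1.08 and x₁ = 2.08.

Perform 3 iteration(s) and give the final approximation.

f(x) = e^x - x² - 2
x₀ = 1.08, x₁ = 2.08

Secant formula: x_{n+1} = x_n - f(x_n)(x_n - x_{n-1})/(f(x_n) - f(x_{n-1}))

Iteration 1:
  f(1.080000) = -0.221720
  f(2.080000) = 1.678069
  x_2 = 2.080000 - 1.678069×(2.080000 - 1.080000)/(1.678069 - (-0.221720))
       = 1.196708
Iteration 2:
  f(2.080000) = 1.678069
  f(1.196708) = -0.122905
  x_3 = 1.196708 - (-0.122905)×(1.196708 - 2.080000)/(-0.122905 - 1.678069)
       = 1.256987
Iteration 3:
  f(1.196708) = -0.122905
  f(1.256987) = -0.065201
  x_4 = 1.256987 - (-0.065201)×(1.256987 - 1.196708)/(-0.065201 - (-0.122905))
       = 1.325097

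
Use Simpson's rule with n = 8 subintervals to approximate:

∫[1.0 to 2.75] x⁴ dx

f(x) = x⁴
a = 1.0, b = 2.75, n = 8
h = (b - a)/n = 0.218750

Simpson's rule: (h/3)[f(x₀) + 4f(x₁) + 2f(x₂) + ... + f(xₙ)]

x_0 = 1.0000, f(x_0) = 1.000000, coefficient = 1
x_1 = 1.2188, f(x_1) = 2.206269, coefficient = 4
x_2 = 1.4375, f(x_2) = 4.270035, coefficient = 2
x_3 = 1.6562, f(x_3) = 7.524949, coefficient = 4
x_4 = 1.8750, f(x_4) = 12.359619, coefficient = 2
x_5 = 2.0938, f(x_5) = 19.217607, coefficient = 4
x_6 = 2.3125, f(x_6) = 28.597427, coefficient = 2
x_7 = 2.5312, f(x_7) = 41.052552, coefficient = 4
x_8 = 2.7500, f(x_8) = 57.191406, coefficient = 1

I ≈ (0.218750/3) × 428.651077 = 31.255808
Exact value: 31.255273
Error: 0.000534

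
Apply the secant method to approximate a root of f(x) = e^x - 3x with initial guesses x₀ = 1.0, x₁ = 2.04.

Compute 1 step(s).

f(x) = e^x - 3x
x₀ = 1.0, x₁ = 2.04

Secant formula: x_{n+1} = x_n - f(x_n)(x_n - x_{n-1})/(f(x_n) - f(x_{n-1}))

Iteration 1:
  f(1.000000) = -0.281718
  f(2.040000) = 1.570609
  x_2 = 2.040000 - 1.570609×(2.040000 - 1.000000)/(1.570609 - (-0.281718))
       = 1.158172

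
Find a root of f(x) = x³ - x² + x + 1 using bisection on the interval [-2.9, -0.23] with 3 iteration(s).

f(x) = x³ - x² + x + 1
Initial interval: [-2.9, -0.23]

Iteration 1:
  c_1 = (-2.900000 + (-0.230000))/2 = -1.565000
  f(c_1) = f(-1.565000) = -6.847262
  f(a) × f(c) ≥ 0, new interval: [-1.565000, -0.230000]
Iteration 2:
  c_2 = (-1.565000 + (-0.230000))/2 = -0.897500
  f(c_2) = f(-0.897500) = -1.425948
  f(a) × f(c) ≥ 0, new interval: [-0.897500, -0.230000]
Iteration 3:
  c_3 = (-0.897500 + (-0.230000))/2 = -0.563750
  f(c_3) = f(-0.563750) = -0.060732
  f(a) × f(c) ≥ 0, new interval: [-0.563750, -0.230000]

After 3 iteration(s), the approximation is c_3 = -0.563750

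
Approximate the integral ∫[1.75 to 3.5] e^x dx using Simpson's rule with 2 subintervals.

f(x) = e^x
a = 1.75, b = 3.5, n = 2
h = (b - a)/n = 0.875000

Simpson's rule: (h/3)[f(x₀) + 4f(x₁) + 2f(x₂) + ... + f(xₙ)]

x_0 = 1.7500, f(x_0) = 5.754603, coefficient = 1
x_1 = 2.6250, f(x_1) = 13.804574, coefficient = 4
x_2 = 3.5000, f(x_2) = 33.115452, coefficient = 1

I ≈ (0.875000/3) × 94.088351 = 27.442436
Exact value: 27.360849
Error: 0.081587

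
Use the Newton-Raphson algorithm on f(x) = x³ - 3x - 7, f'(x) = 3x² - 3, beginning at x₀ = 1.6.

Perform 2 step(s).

f(x) = x³ - 3x - 7
f'(x) = 3x² - 3
x₀ = 1.6

Newton-Raphson formula: x_{n+1} = x_n - f(x_n)/f'(x_n)

Iteration 1:
  f(1.600000) = -7.704000
  f'(1.600000) = 4.680000
  x_1 = 1.600000 - (-7.704000)/4.680000 = 3.246154
Iteration 2:
  f(3.246154) = 17.467933
  f'(3.246154) = 28.612544
  x_2 = 3.246154 - 17.467933/28.612544 = 2.635655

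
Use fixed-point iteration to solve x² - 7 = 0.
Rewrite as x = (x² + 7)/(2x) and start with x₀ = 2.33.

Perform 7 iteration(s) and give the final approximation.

Equation: x² - 7 = 0
Fixed-point form: x = (x² + 7)/(2x)
x₀ = 2.33

x_1 = g(2.330000) = 2.667146
x_2 = g(2.667146) = 2.645837
x_3 = g(2.645837) = 2.645751
x_4 = g(2.645751) = 2.645751
x_5 = g(2.645751) = 2.645751
x_6 = g(2.645751) = 2.645751
x_7 = g(2.645751) = 2.645751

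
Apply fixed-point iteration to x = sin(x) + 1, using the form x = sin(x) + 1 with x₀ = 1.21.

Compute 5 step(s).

Equation: x = sin(x) + 1
Fixed-point form: x = sin(x) + 1
x₀ = 1.21

x_1 = g(1.210000) = 1.935616
x_2 = g(1.935616) = 1.934188
x_3 = g(1.934188) = 1.934697
x_4 = g(1.934697) = 1.934516
x_5 = g(1.934516) = 1.934580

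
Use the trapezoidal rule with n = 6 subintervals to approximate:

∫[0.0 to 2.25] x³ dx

f(x) = x³
a = 0.0, b = 2.25, n = 6
h = (b - a)/n = 0.375000

Trapezoidal rule: (h/2)[f(x₀) + 2f(x₁) + 2f(x₂) + ... + f(xₙ)]

x_0 = 0.0000, f(x_0) = 0.000000, coefficient = 1
x_1 = 0.3750, f(x_1) = 0.052734, coefficient = 2
x_2 = 0.7500, f(x_2) = 0.421875, coefficient = 2
x_3 = 1.1250, f(x_3) = 1.423828, coefficient = 2
x_4 = 1.5000, f(x_4) = 3.375000, coefficient = 2
x_5 = 1.8750, f(x_5) = 6.591797, coefficient = 2
x_6 = 2.2500, f(x_6) = 11.390625, coefficient = 1

I ≈ (0.375000/2) × 35.121094 = 6.585205
Exact value: 6.407227
Error: 0.177979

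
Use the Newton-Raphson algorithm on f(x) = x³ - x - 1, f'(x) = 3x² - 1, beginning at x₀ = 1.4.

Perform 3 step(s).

f(x) = x³ - x - 1
f'(x) = 3x² - 1
x₀ = 1.4

Newton-Raphson formula: x_{n+1} = x_n - f(x_n)/f'(x_n)

Iteration 1:
  f(1.400000) = 0.344000
  f'(1.400000) = 4.880000
  x_1 = 1.400000 - 0.344000/4.880000 = 1.329508
Iteration 2:
  f(1.329508) = 0.020520
  f'(1.329508) = 4.302776
  x_2 = 1.329508 - 0.020520/4.302776 = 1.324739
Iteration 3:
  f(1.324739) = 0.000091
  f'(1.324739) = 4.264802
  x_3 = 1.324739 - 0.000091/4.264802 = 1.324718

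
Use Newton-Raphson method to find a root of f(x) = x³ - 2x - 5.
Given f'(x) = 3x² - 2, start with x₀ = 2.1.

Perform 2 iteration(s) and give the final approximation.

f(x) = x³ - 2x - 5
f'(x) = 3x² - 2
x₀ = 2.1

Newton-Raphson formula: x_{n+1} = x_n - f(x_n)/f'(x_n)

Iteration 1:
  f(2.100000) = 0.061000
  f'(2.100000) = 11.230000
  x_1 = 2.100000 - 0.061000/11.230000 = 2.094568
Iteration 2:
  f(2.094568) = 0.000186
  f'(2.094568) = 11.161647
  x_2 = 2.094568 - 0.000186/11.161647 = 2.094551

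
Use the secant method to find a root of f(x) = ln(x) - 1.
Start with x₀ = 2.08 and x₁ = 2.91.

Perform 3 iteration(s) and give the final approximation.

f(x) = ln(x) - 1
x₀ = 2.08, x₁ = 2.91

Secant formula: x_{n+1} = x_n - f(x_n)(x_n - x_{n-1})/(f(x_n) - f(x_{n-1}))

Iteration 1:
  f(2.080000) = -0.267632
  f(2.910000) = 0.068153
  x_2 = 2.910000 - 0.068153×(2.910000 - 2.080000)/(0.068153 - (-0.267632))
       = 2.741538
Iteration 2:
  f(2.910000) = 0.068153
  f(2.741538) = 0.008519
  x_3 = 2.741538 - 0.008519×(2.741538 - 2.910000)/(0.008519 - 0.068153)
       = 2.717472
Iteration 3:
  f(2.741538) = 0.008519
  f(2.717472) = -0.000298
  x_4 = 2.717472 - (-0.000298)×(2.717472 - 2.741538)/(-0.000298 - 0.008519)
       = 2.718285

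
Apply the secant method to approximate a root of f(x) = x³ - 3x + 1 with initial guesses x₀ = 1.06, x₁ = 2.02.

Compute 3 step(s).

f(x) = x³ - 3x + 1
x₀ = 1.06, x₁ = 2.02

Secant formula: x_{n+1} = x_n - f(x_n)(x_n - x_{n-1})/(f(x_n) - f(x_{n-1}))

Iteration 1:
  f(1.060000) = -0.988984
  f(2.020000) = 3.182408
  x_2 = 2.020000 - 3.182408×(2.020000 - 1.060000)/(3.182408 - (-0.988984))
       = 1.287604
Iteration 2:
  f(2.020000) = 3.182408
  f(1.287604) = -0.728063
  x_3 = 1.287604 - (-0.728063)×(1.287604 - 2.020000)/(-0.728063 - 3.182408)
       = 1.423963
Iteration 3:
  f(1.287604) = -0.728063
  f(1.423963) = -0.384560
  x_4 = 1.423963 - (-0.384560)×(1.423963 - 1.287604)/(-0.384560 - (-0.728063))
       = 1.576621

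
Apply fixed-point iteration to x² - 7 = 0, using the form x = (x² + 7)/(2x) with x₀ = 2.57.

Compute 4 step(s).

Equation: x² - 7 = 0
Fixed-point form: x = (x² + 7)/(2x)
x₀ = 2.57

x_1 = g(2.570000) = 2.646868
x_2 = g(2.646868) = 2.645752
x_3 = g(2.645752) = 2.645751
x_4 = g(2.645751) = 2.645751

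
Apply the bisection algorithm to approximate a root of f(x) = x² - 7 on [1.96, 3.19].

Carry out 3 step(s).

f(x) = x² - 7
Initial interval: [1.96, 3.19]

Iteration 1:
  c_1 = (1.960000 + 3.190000)/2 = 2.575000
  f(c_1) = f(2.575000) = -0.369375
  f(a) × f(c) ≥ 0, new interval: [2.575000, 3.190000]
Iteration 2:
  c_2 = (2.575000 + 3.190000)/2 = 2.882500
  f(c_2) = f(2.882500) = 1.308806
  f(a) × f(c) < 0, new interval: [2.575000, 2.882500]
Iteration 3:
  c_3 = (2.575000 + 2.882500)/2 = 2.728750
  f(c_3) = f(2.728750) = 0.446077
  f(a) × f(c) < 0, new interval: [2.575000, 2.728750]

After 3 iteration(s), the approximation is c_3 = 2.728750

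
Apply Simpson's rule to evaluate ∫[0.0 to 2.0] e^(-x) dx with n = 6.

f(x) = e^(-x)
a = 0.0, b = 2.0, n = 6
h = (b - a)/n = 0.333333

Simpson's rule: (h/3)[f(x₀) + 4f(x₁) + 2f(x₂) + ... + f(xₙ)]

x_0 = 0.0000, f(x_0) = 1.000000, coefficient = 1
x_1 = 0.3333, f(x_1) = 0.716531, coefficient = 4
x_2 = 0.6667, f(x_2) = 0.513417, coefficient = 2
x_3 = 1.0000, f(x_3) = 0.367879, coefficient = 4
x_4 = 1.3333, f(x_4) = 0.263597, coefficient = 2
x_5 = 1.6667, f(x_5) = 0.188876, coefficient = 4
x_6 = 2.0000, f(x_6) = 0.135335, coefficient = 1

I ≈ (0.333333/3) × 7.782509 = 0.864723
Exact value: 0.864665
Error: 0.000059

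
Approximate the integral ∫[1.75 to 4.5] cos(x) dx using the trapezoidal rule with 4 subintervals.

f(x) = cos(x)
a = 1.75, b = 4.5, n = 4
h = (b - a)/n = 0.687500

Trapezoidal rule: (h/2)[f(x₀) + 2f(x₁) + 2f(x₂) + ... + f(xₙ)]

x_0 = 1.7500, f(x_0) = -0.178246, coefficient = 1
x_1 = 2.4375, f(x_1) = -0.762199, coefficient = 2
x_2 = 3.1250, f(x_2) = -0.999862, coefficient = 2
x_3 = 3.8125, f(x_3) = -0.783258, coefficient = 2
x_4 = 4.5000, f(x_4) = -0.210796, coefficient = 1

I ≈ (0.687500/2) × -5.479681 = -1.883640
Exact value: -1.961516
Error: 0.077876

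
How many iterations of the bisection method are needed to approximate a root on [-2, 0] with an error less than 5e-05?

We need (b-a)/2^n ≤ 5e-05
(0 - (-2))/2^n ≤ 5e-05
2/2^n ≤ 5e-05
2^n ≥ 40000
n ≥ log₂(40000) = 15.29
n ≥ 16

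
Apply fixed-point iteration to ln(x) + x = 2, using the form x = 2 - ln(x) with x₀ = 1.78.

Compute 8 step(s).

Equation: ln(x) + x = 2
Fixed-point form: x = 2 - ln(x)
x₀ = 1.78

x_1 = g(1.780000) = 1.423387
x_2 = g(1.423387) = 1.646961
x_3 = g(1.646961) = 1.501068
x_4 = g(1.501068) = 1.593823
x_5 = g(1.593823) = 1.533864
x_6 = g(1.533864) = 1.572210
x_7 = g(1.572210) = 1.547518
x_8 = g(1.547518) = 1.563348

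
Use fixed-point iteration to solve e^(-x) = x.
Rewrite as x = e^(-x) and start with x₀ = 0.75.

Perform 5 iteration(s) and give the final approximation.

Equation: e^(-x) = x
Fixed-point form: x = e^(-x)
x₀ = 0.75

x_1 = g(0.750000) = 0.472367
x_2 = g(0.472367) = 0.623525
x_3 = g(0.623525) = 0.536052
x_4 = g(0.536052) = 0.585054
x_5 = g(0.585054) = 0.557076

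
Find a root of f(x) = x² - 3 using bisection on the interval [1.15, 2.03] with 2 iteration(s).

f(x) = x² - 3
Initial interval: [1.15, 2.03]

Iteration 1:
  c_1 = (1.150000 + 2.030000)/2 = 1.590000
  f(c_1) = f(1.590000) = -0.471900
  f(a) × f(c) ≥ 0, new interval: [1.590000, 2.030000]
Iteration 2:
  c_2 = (1.590000 + 2.030000)/2 = 1.810000
  f(c_2) = f(1.810000) = 0.276100
  f(a) × f(c) < 0, new interval: [1.590000, 1.810000]

After 2 iteration(s), the approximation is c_2 = 1.810000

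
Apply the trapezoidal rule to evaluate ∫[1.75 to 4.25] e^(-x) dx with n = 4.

f(x) = e^(-x)
a = 1.75, b = 4.25, n = 4
h = (b - a)/n = 0.625000

Trapezoidal rule: (h/2)[f(x₀) + 2f(x₁) + 2f(x₂) + ... + f(xₙ)]

x_0 = 1.7500, f(x_0) = 0.173774, coefficient = 1
x_1 = 2.3750, f(x_1) = 0.093014, coefficient = 2
x_2 = 3.0000, f(x_2) = 0.049787, coefficient = 2
x_3 = 3.6250, f(x_3) = 0.026649, coefficient = 2
x_4 = 4.2500, f(x_4) = 0.014264, coefficient = 1

I ≈ (0.625000/2) × 0.526939 = 0.164669
Exact value: 0.159510
Error: 0.005159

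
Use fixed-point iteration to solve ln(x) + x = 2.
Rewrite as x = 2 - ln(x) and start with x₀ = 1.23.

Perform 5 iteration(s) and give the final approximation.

Equation: ln(x) + x = 2
Fixed-point form: x = 2 - ln(x)
x₀ = 1.23

x_1 = g(1.230000) = 1.792986
x_2 = g(1.792986) = 1.416118
x_3 = g(1.416118) = 1.652081
x_4 = g(1.652081) = 1.497964
x_5 = g(1.497964) = 1.595893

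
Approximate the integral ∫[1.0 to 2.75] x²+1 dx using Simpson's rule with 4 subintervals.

f(x) = x²+1
a = 1.0, b = 2.75, n = 4
h = (b - a)/n = 0.437500

Simpson's rule: (h/3)[f(x₀) + 4f(x₁) + 2f(x₂) + ... + f(xₙ)]

x_0 = 1.0000, f(x_0) = 2.000000, coefficient = 1
x_1 = 1.4375, f(x_1) = 3.066406, coefficient = 4
x_2 = 1.8750, f(x_2) = 4.515625, coefficient = 2
x_3 = 2.3125, f(x_3) = 6.347656, coefficient = 4
x_4 = 2.7500, f(x_4) = 8.562500, coefficient = 1

I ≈ (0.437500/3) × 57.250000 = 8.348958
Exact value: 8.348958
Error: 0.000000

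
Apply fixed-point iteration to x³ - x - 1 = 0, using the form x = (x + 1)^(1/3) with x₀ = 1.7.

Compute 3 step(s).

Equation: x³ - x - 1 = 0
Fixed-point form: x = (x + 1)^(1/3)
x₀ = 1.7

x_1 = g(1.700000) = 1.392477
x_2 = g(1.392477) = 1.337465
x_3 = g(1.337465) = 1.327135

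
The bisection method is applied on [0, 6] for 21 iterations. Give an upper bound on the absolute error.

Bisection error bound: |error| ≤ (b-a)/2^n
|error| ≤ (6 - 0)/2^21 = 6/2^21
|error| ≤ 0.0000028610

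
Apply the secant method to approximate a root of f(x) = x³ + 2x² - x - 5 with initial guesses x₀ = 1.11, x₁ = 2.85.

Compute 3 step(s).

f(x) = x³ + 2x² - x - 5
x₀ = 1.11, x₁ = 2.85

Secant formula: x_{n+1} = x_n - f(x_n)(x_n - x_{n-1})/(f(x_n) - f(x_{n-1}))

Iteration 1:
  f(1.110000) = -2.278169
  f(2.850000) = 31.544125
  x_2 = 2.850000 - 31.544125×(2.850000 - 1.110000)/(31.544125 - (-2.278169))
       = 1.227201
Iteration 2:
  f(2.850000) = 31.544125
  f(1.227201) = -1.366963
  x_3 = 1.227201 - (-1.366963)×(1.227201 - 2.850000)/(-1.366963 - 31.544125)
       = 1.294604
Iteration 3:
  f(1.227201) = -1.366963
  f(1.294604) = -0.772848
  x_4 = 1.294604 - (-0.772848)×(1.294604 - 1.227201)/(-0.772848 - (-1.366963))
       = 1.382285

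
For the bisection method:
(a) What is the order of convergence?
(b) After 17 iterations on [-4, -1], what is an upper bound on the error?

(a) Bisection has linear (order 1) convergence; the error is halved each step.

(b) Error bound = (b-a)/2^n = (-1 - (-4))/2^{17}
    = 3/2^{17}

(a) 1 (linear); (b) error ≤ 2.29e-05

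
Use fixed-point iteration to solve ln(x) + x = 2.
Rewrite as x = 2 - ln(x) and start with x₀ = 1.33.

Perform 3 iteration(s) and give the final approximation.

Equation: ln(x) + x = 2
Fixed-point form: x = 2 - ln(x)
x₀ = 1.33

x_1 = g(1.330000) = 1.714821
x_2 = g(1.714821) = 1.460691
x_3 = g(1.460691) = 1.621090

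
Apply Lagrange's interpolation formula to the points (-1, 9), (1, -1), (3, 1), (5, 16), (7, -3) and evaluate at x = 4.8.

Lagrange interpolation formula:
P(x) = Σ yᵢ × Lᵢ(x)
where Lᵢ(x) = Π_{j≠i} (x - xⱼ)/(xᵢ - xⱼ)

L_0(4.8) = (4.8 - 1)/(-1 - 1) × (4.8 - 3)/(-1 - 3) × (4.8 - 5)/(-1 - 5) × (4.8 - 7)/(-1 - 7) = 0.007838
L_1(4.8) = (4.8 - (-1))/(1 - (-1)) × (4.8 - 3)/(1 - 3) × (4.8 - 5)/(1 - 5) × (4.8 - 7)/(1 - 7) = -0.047850
L_2(4.8) = (4.8 - (-1))/(3 - (-1)) × (4.8 - 1)/(3 - 1) × (4.8 - 5)/(3 - 5) × (4.8 - 7)/(3 - 7) = 0.151525
L_3(4.8) = (4.8 - (-1))/(5 - (-1)) × (4.8 - 1)/(5 - 1) × (4.8 - 3)/(5 - 3) × (4.8 - 7)/(5 - 7) = 0.909150
L_4(4.8) = (4.8 - (-1))/(7 - (-1)) × (4.8 - 1)/(7 - 1) × (4.8 - 3)/(7 - 3) × (4.8 - 5)/(7 - 5) = -0.020663

P(4.8) = 9×L_0(4.8) + (-1)×L_1(4.8) + 1×L_2(4.8) + 16×L_3(4.8) + (-3)×L_4(4.8)
P(4.8) = 14.878300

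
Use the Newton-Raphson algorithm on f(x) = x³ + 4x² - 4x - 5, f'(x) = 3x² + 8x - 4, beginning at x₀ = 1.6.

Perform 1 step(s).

f(x) = x³ + 4x² - 4x - 5
f'(x) = 3x² + 8x - 4
x₀ = 1.6

Newton-Raphson formula: x_{n+1} = x_n - f(x_n)/f'(x_n)

Iteration 1:
  f(1.600000) = 2.936000
  f'(1.600000) = 16.480000
  x_1 = 1.600000 - 2.936000/16.480000 = 1.421845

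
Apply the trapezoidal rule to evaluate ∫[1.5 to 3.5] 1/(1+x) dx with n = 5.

f(x) = 1/(1+x)
a = 1.5, b = 3.5, n = 5
h = (b - a)/n = 0.400000

Trapezoidal rule: (h/2)[f(x₀) + 2f(x₁) + 2f(x₂) + ... + f(xₙ)]

x_0 = 1.5000, f(x_0) = 0.400000, coefficient = 1
x_1 = 1.9000, f(x_1) = 0.344828, coefficient = 2
x_2 = 2.3000, f(x_2) = 0.303030, coefficient = 2
x_3 = 2.7000, f(x_3) = 0.270270, coefficient = 2
x_4 = 3.1000, f(x_4) = 0.243902, coefficient = 2
x_5 = 3.5000, f(x_5) = 0.222222, coefficient = 1

I ≈ (0.400000/2) × 2.946283 = 0.589257
Exact value: 0.587787
Error: 0.001470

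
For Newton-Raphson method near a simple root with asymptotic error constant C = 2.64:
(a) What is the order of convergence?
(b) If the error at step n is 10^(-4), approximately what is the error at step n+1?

(a) Newton-Raphson has quadratic (order 2) convergence near simple roots.
    This means |e_{n+1}| ≈ C|e_n|².

(b) With |e_n| = 10^(-4) and C = 2.64:
    |e_{n+1}| ≈ 2.64 × (10^(-4))² = 2.64 × 10^(-8)

(a) 2 (quadratic); (b) |e_{n+1}| ≈ 2.640e-08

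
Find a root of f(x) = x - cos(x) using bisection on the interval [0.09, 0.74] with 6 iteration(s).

f(x) = x - cos(x)
Initial interval: [0.09, 0.74]

Iteration 1:
  c_1 = (0.090000 + 0.740000)/2 = 0.415000
  f(c_1) = f(0.415000) = -0.500116
  f(a) × f(c) ≥ 0, new interval: [0.415000, 0.740000]
Iteration 2:
  c_2 = (0.415000 + 0.740000)/2 = 0.577500
  f(c_2) = f(0.577500) = -0.260330
  f(a) × f(c) ≥ 0, new interval: [0.577500, 0.740000]
Iteration 3:
  c_3 = (0.577500 + 0.740000)/2 = 0.658750
  f(c_3) = f(0.658750) = -0.132008
  f(a) × f(c) ≥ 0, new interval: [0.658750, 0.740000]
Iteration 4:
  c_4 = (0.658750 + 0.740000)/2 = 0.699375
  f(c_4) = f(0.699375) = -0.065870
  f(a) × f(c) ≥ 0, new interval: [0.699375, 0.740000]
Iteration 5:
  c_5 = (0.699375 + 0.740000)/2 = 0.719688
  f(c_5) = f(0.719688) = -0.032324
  f(a) × f(c) ≥ 0, new interval: [0.719688, 0.740000]
Iteration 6:
  c_6 = (0.719688 + 0.740000)/2 = 0.729844
  f(c_6) = f(0.729844) = -0.015435
  f(a) × f(c) ≥ 0, new interval: [0.729844, 0.740000]

After 6 iteration(s), the approximation is c_6 = 0.729844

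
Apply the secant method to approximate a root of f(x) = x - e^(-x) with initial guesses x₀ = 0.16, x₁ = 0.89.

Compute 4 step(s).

f(x) = x - e^(-x)
x₀ = 0.16, x₁ = 0.89

Secant formula: x_{n+1} = x_n - f(x_n)(x_n - x_{n-1})/(f(x_n) - f(x_{n-1}))

Iteration 1:
  f(0.160000) = -0.692144
  f(0.890000) = 0.479344
  x_2 = 0.890000 - 0.479344×(0.890000 - 0.160000)/(0.479344 - (-0.692144))
       = 0.591302
Iteration 2:
  f(0.890000) = 0.479344
  f(0.591302) = 0.037696
  x_3 = 0.591302 - 0.037696×(0.591302 - 0.890000)/(0.037696 - 0.479344)
       = 0.565807
Iteration 3:
  f(0.591302) = 0.037696
  f(0.565807) = -0.002094
  x_4 = 0.565807 - (-0.002094)×(0.565807 - 0.591302)/(-0.002094 - 0.037696)
       = 0.567149
Iteration 4:
  f(0.565807) = -0.002094
  f(0.567149) = 0.000009
  x_5 = 0.567149 - 0.000009×(0.567149 - 0.565807)/(0.000009 - (-0.002094))
       = 0.567143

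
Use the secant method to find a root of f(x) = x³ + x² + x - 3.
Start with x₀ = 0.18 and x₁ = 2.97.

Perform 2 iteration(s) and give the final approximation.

f(x) = x³ + x² + x - 3
x₀ = 0.18, x₁ = 2.97

Secant formula: x_{n+1} = x_n - f(x_n)(x_n - x_{n-1})/(f(x_n) - f(x_{n-1}))

Iteration 1:
  f(0.180000) = -2.781768
  f(2.970000) = 34.988973
  x_2 = 2.970000 - 34.988973×(2.970000 - 0.180000)/(34.988973 - (-2.781768))
       = 0.385480
Iteration 2:
  f(2.970000) = 34.988973
  f(0.385480) = -2.408645
  x_3 = 0.385480 - (-2.408645)×(0.385480 - 2.970000)/(-2.408645 - 34.988973)
       = 0.551940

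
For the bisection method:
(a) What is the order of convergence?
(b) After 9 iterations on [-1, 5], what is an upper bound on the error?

(a) Bisection has linear (order 1) convergence; the error is halved each step.

(b) Error bound = (b-a)/2^n = (5 - (-1))/2^{9}
    = 6/2^{9}

(a) 1 (linear); (b) error ≤ 1.17e-02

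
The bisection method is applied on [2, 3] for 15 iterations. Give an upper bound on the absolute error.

Bisection error bound: |error| ≤ (b-a)/2^n
|error| ≤ (3 - 2)/2^15 = 1/2^15
|error| ≤ 0.0000305176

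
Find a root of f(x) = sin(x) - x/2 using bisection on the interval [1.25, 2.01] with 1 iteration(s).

f(x) = sin(x) - x/2
Initial interval: [1.25, 2.01]

Iteration 1:
  c_1 = (1.250000 + 2.010000)/2 = 1.630000
  f(c_1) = f(1.630000) = 0.183248
  f(a) × f(c) ≥ 0, new interval: [1.630000, 2.010000]

After 1 iteration(s), the approximation is c_1 = 1.630000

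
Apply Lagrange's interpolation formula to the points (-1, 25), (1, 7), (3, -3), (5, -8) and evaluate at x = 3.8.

Lagrange interpolation formula:
P(x) = Σ yᵢ × Lᵢ(x)
where Lᵢ(x) = Π_{j≠i} (x - xⱼ)/(xᵢ - xⱼ)

L_0(3.8) = (3.8 - 1)/(-1 - 1) × (3.8 - 3)/(-1 - 3) × (3.8 - 5)/(-1 - 5) = 0.056000
L_1(3.8) = (3.8 - (-1))/(1 - (-1)) × (3.8 - 3)/(1 - 3) × (3.8 - 5)/(1 - 5) = -0.288000
L_2(3.8) = (3.8 - (-1))/(3 - (-1)) × (3.8 - 1)/(3 - 1) × (3.8 - 5)/(3 - 5) = 1.008000
L_3(3.8) = (3.8 - (-1))/(5 - (-1)) × (3.8 - 1)/(5 - 1) × (3.8 - 3)/(5 - 3) = 0.224000

P(3.8) = 25×L_0(3.8) + 7×L_1(3.8) + (-3)×L_2(3.8) + (-8)×L_3(3.8)
P(3.8) = -5.432000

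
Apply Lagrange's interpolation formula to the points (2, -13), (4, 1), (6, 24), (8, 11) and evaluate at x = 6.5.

Lagrange interpolation formula:
P(x) = Σ yᵢ × Lᵢ(x)
where Lᵢ(x) = Π_{j≠i} (x - xⱼ)/(xᵢ - xⱼ)

L_0(6.5) = (6.5 - 4)/(2 - 4) × (6.5 - 6)/(2 - 6) × (6.5 - 8)/(2 - 8) = 0.039062
L_1(6.5) = (6.5 - 2)/(4 - 2) × (6.5 - 6)/(4 - 6) × (6.5 - 8)/(4 - 8) = -0.210938
L_2(6.5) = (6.5 - 2)/(6 - 2) × (6.5 - 4)/(6 - 4) × (6.5 - 8)/(6 - 8) = 1.054688
L_3(6.5) = (6.5 - 2)/(8 - 2) × (6.5 - 4)/(8 - 4) × (6.5 - 6)/(8 - 6) = 0.117188

P(6.5) = (-13)×L_0(6.5) + 1×L_1(6.5) + 24×L_2(6.5) + 11×L_3(6.5)
P(6.5) = 25.882812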